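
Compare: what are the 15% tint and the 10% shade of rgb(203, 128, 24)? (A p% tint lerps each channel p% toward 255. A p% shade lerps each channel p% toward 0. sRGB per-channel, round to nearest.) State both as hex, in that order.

#D3933B, #B77316

15% tint:
  R: 203 + 7.8 = 210.8 → 211
  G: 128 + 19.05 = 147.05 → 147
  B: 24 + 0.15×(255−24) = 24 + 34.65 = 58.65 → 59
  → #D3933B
10% shade:
  R: 203 + 0.1×(0−203) = 203 − 20.3 = 182.7 → 183
  G: 128 + 0.1×(0−128) = 128 − 12.8 = 115.2 → 115
  B: 24 + 0.1×(0−24) = 24 − 2.4 = 21.6 → 22
  → #B77316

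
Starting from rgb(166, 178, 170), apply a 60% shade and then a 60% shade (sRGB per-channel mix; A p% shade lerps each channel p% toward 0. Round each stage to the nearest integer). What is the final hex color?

#1A1C1B

Lerp each channel 60% toward 0:
  R: 166 − 99.6 = 66.4 → 66
  G: 178 + 0.6×(0−178) = 178 − 106.8 = 71.2 → 71
  B: 170 + 0.6×(0−170) = 170 − 102 = 68 → 68
After the shade: rgb(66, 71, 68) = #424744.
A 60% shade moves each channel 60% toward 0:
  R: 66 + 0.6×(0−66) = 66 − 39.6 = 26.4 → 26
  G: 71 − 42.6 = 28.4 → 28
  B: 68 + 0.6×(0−68) = 68 − 40.8 = 27.2 → 27
rgb(26, 28, 27) = #1A1C1B.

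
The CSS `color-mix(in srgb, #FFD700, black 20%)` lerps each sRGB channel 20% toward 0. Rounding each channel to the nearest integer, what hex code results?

#FFD700 is rgb(255, 215, 0).
A 20% shade moves each channel 20% toward 0:
  R: 255 + 0.2×(0−255) = 255 − 51 = 204 → 204
  G: 215 + 0.2×(0−215) = 215 − 43 = 172 → 172
  B: 0 + 0.2×(0−0) = 0 + 0 = 0 → 0
rgb(204, 172, 0) = #CCAC00.

#CCAC00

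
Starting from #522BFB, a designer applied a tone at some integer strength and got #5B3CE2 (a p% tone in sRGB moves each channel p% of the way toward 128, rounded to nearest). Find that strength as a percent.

#522BFB is rgb(82, 43, 251); #5B3CE2 is rgb(91, 60, 226).
On the B channel (widest range): 226 ≈ 251 + (p/100)(128 − 251), so p ≈ 100×(226 − 251)/(128 − 251) = -2500/-123 = 20.33.
p = 20 reproduces all three channels after rounding.

20%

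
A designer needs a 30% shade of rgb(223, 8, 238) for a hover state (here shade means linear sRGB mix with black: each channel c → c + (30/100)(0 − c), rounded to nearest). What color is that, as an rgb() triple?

A 30% shade moves each channel 30% toward 0:
  R: 223 + 0.3×(0−223) = 223 − 66.9 = 156.1 → 156
  G: 8 − 2.4 = 5.6 → 6
  B: 238 + 0.3×(0−238) = 238 − 71.4 = 166.6 → 167

rgb(156, 6, 167)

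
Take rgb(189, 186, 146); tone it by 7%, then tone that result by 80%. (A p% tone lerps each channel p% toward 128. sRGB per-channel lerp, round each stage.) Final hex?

Per channel, c → c + 0.07(128 − c):
  R: 189 − 4.27 = 184.73 → 185
  G: 186 − 4.06 = 181.94 → 182
  B: 146 − 1.26 = 144.74 → 145
After the tone: rgb(185, 182, 145) = #B9B691.
Lerp each channel 80% toward 128:
  R: 185 + 0.8×(128−185) = 185 − 45.6 = 139.4 → 139
  G: 182 + 0.8×(128−182) = 182 − 43.2 = 138.8 → 139
  B: 145 − 13.6 = 131.4 → 131
rgb(139, 139, 131) = #8B8B83.

#8B8B83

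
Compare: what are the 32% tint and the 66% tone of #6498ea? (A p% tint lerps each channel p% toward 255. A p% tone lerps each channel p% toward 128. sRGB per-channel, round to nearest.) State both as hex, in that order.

#96b9f1, #7688a4

#6498ea is rgb(100, 152, 234).
32% tint:
  R: 100 + 49.6 = 149.6 → 150
  G: 152 + 32.96 = 184.96 → 185
  B: 234 + 6.72 = 240.72 → 241
  → #96b9f1
66% tone:
  R: 100 + 18.48 = 118.48 → 118
  G: 152 + 0.66×(128−152) = 152 − 15.84 = 136.16 → 136
  B: 234 − 69.96 = 164.04 → 164
  → #7688a4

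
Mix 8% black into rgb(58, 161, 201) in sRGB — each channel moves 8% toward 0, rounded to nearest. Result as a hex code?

#3594B9

An 8% shade moves each channel 8% toward 0:
  R: 58 − 4.64 = 53.36 → 53
  G: 161 + 0.08×(0−161) = 161 − 12.88 = 148.12 → 148
  B: 201 + 0.08×(0−201) = 201 − 16.08 = 184.92 → 185
rgb(53, 148, 185) = #3594B9.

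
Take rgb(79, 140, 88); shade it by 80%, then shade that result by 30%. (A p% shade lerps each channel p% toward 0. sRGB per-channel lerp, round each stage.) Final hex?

#0B140D

An 80% shade moves each channel 80% toward 0:
  R: 79 − 63.2 = 15.8 → 16
  G: 140 + 0.8×(0−140) = 140 − 112 = 28 → 28
  B: 88 + 0.8×(0−88) = 88 − 70.4 = 17.6 → 18
After the shade: rgb(16, 28, 18) = #101C12.
A 30% shade moves each channel 30% toward 0:
  R: 16 + 0.3×(0−16) = 16 − 4.8 = 11.2 → 11
  G: 28 + 0.3×(0−28) = 28 − 8.4 = 19.6 → 20
  B: 18 − 5.4 = 12.6 → 13
rgb(11, 20, 13) = #0B140D.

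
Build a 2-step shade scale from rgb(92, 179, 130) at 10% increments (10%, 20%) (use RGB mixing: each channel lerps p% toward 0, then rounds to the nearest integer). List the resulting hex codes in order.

10%: (92 − 9.2 = 82.8→83, 179 − 17.9 = 161.1→161, 130 − 13 = 117→117) → #53a175
20%: (92 − 18.4 = 73.6→74, 179 − 35.8 = 143.2→143, 130 − 26 = 104→104) → #4a8f68

#53a175, #4a8f68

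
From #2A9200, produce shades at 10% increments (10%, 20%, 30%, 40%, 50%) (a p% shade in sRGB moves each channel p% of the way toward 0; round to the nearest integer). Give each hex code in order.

#2A9200 is rgb(42, 146, 0).
10%: (42 − 4.2 = 37.8→38, 146 − 14.6 = 131.4→131, 0→0) → #268300
20%: (42 − 8.4 = 33.6→34, 146 − 29.2 = 116.8→117, 0→0) → #227500
30%: (42 − 12.6 = 29.4→29, 146 − 43.8 = 102.2→102, 0→0) → #1D6600
40%: (42 − 16.8 = 25.2→25, 146 − 58.4 = 87.6→88, 0→0) → #195800
50%: (42 − 21 = 21→21, 146 − 73 = 73→73, 0→0) → #154900

#268300, #227500, #1D6600, #195800, #154900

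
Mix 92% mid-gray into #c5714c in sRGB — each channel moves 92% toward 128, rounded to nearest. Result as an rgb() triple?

#c5714c is rgb(197, 113, 76).
Lerp each channel 92% toward 128:
  R: 197 + 0.92×(128−197) = 197 − 63.48 = 133.52 → 134
  G: 113 + 0.92×(128−113) = 113 + 13.8 = 126.8 → 127
  B: 76 + 0.92×(128−76) = 76 + 47.84 = 123.84 → 124

rgb(134, 127, 124)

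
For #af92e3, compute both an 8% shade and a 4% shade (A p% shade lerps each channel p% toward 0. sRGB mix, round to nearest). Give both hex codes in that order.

#af92e3 is rgb(175, 146, 227).
8% shade:
  R: 175 − 14 = 161 → 161
  G: 146 + 0.08×(0−146) = 146 − 11.68 = 134.32 → 134
  B: 227 + 0.08×(0−227) = 227 − 18.16 = 208.84 → 209
  → #a186d1
4% shade:
  R: 175 − 7 = 168 → 168
  G: 146 + 0.04×(0−146) = 146 − 5.84 = 140.16 → 140
  B: 227 − 9.08 = 217.92 → 218
  → #a88cda

#a186d1, #a88cda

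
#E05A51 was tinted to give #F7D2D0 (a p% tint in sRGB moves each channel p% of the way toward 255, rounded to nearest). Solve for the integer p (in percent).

73%

#E05A51 is rgb(224, 90, 81); #F7D2D0 is rgb(247, 210, 208).
On the B channel (widest range): 208 ≈ 81 + (p/100)(255 − 81), so p ≈ 100×(208 − 81)/(255 − 81) = 12700/174 = 72.99.
p = 73 reproduces all three channels after rounding.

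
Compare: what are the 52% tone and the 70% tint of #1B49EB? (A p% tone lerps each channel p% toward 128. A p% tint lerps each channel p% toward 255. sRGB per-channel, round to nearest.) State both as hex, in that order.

#5066B3, #BBC8F9

#1B49EB is rgb(27, 73, 235).
52% tone:
  R: 27 + 0.52×(128−27) = 27 + 52.52 = 79.52 → 80
  G: 73 + 28.6 = 101.6 → 102
  B: 235 + 0.52×(128−235) = 235 − 55.64 = 179.36 → 179
  → #5066B3
70% tint:
  R: 27 + 0.7×(255−27) = 27 + 159.6 = 186.6 → 187
  G: 73 + 0.7×(255−73) = 73 + 127.4 = 200.4 → 200
  B: 235 + 14 = 249 → 249
  → #BBC8F9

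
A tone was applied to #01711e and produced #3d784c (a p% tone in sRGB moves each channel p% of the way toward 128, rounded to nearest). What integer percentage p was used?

47%

#01711e is rgb(1, 113, 30); #3d784c is rgb(61, 120, 76).
On the R channel (widest range): 61 ≈ 1 + (p/100)(128 − 1), so p ≈ 100×(61 − 1)/(128 − 1) = 6000/127 = 47.24.
p = 47 reproduces all three channels after rounding.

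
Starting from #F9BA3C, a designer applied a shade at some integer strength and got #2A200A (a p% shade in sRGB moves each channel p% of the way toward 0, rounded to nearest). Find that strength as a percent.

#F9BA3C is rgb(249, 186, 60); #2A200A is rgb(42, 32, 10).
On the R channel (widest range): 42 ≈ 249 + (p/100)(0 − 249), so p ≈ 100×(42 − 249)/(0 − 249) = -20700/-249 = 83.13.
p = 83 reproduces all three channels after rounding.

83%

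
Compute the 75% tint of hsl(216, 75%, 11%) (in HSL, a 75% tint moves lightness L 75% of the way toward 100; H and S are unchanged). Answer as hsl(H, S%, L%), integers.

hsl(216, 75%, 78%)

L moves 75% from 11 toward 100: 11 + 66.75 = 77.75 → 78.
H and S are unchanged.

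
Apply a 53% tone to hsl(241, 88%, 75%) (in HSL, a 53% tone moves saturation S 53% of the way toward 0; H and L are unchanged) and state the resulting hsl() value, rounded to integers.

S moves 53% from 88 toward 0: 88 − 46.64 = 41.36 → 41.
H and L are unchanged.

hsl(241, 41%, 75%)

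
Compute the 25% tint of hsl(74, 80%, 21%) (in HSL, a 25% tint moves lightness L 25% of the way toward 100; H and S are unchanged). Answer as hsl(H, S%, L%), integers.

L moves 25% from 21 toward 100: 21 + 19.75 = 40.75 → 41.
H and S are unchanged.

hsl(74, 80%, 41%)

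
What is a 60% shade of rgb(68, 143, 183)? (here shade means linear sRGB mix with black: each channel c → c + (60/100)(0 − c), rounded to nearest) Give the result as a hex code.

Per channel, c → c + 0.6(0 − c):
  R: 68 + 0.6×(0−68) = 68 − 40.8 = 27.2 → 27
  G: 143 − 85.8 = 57.2 → 57
  B: 183 + 0.6×(0−183) = 183 − 109.8 = 73.2 → 73
rgb(27, 57, 73) = #1b3949.

#1b3949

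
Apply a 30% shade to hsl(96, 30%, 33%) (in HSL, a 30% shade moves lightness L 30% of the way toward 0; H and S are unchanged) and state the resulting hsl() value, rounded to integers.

hsl(96, 30%, 23%)

L moves 30% from 33 toward 0: 33 − 9.9 = 23.1 → 23.
H and S are unchanged.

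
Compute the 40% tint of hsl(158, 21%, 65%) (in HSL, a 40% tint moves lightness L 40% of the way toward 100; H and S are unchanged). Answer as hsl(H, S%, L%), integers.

L moves 40% from 65 toward 100: 65 + 14 = 79 → 79.
H and S are unchanged.

hsl(158, 21%, 79%)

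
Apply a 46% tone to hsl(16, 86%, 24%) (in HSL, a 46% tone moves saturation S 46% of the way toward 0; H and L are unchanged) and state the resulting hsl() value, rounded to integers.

S moves 46% from 86 toward 0: 86 − 39.56 = 46.44 → 46.
H and L are unchanged.

hsl(16, 46%, 24%)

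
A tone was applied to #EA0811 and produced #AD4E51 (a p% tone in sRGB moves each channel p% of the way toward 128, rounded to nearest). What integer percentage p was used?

#EA0811 is rgb(234, 8, 17); #AD4E51 is rgb(173, 78, 81).
On the G channel (widest range): 78 ≈ 8 + (p/100)(128 − 8), so p ≈ 100×(78 − 8)/(128 − 8) = 7000/120 = 58.33.
p = 58 reproduces all three channels after rounding.

58%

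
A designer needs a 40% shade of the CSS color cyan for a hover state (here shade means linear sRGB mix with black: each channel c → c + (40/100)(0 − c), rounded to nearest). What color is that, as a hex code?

#009999

CSS cyan is rgb(0, 255, 255).
Per channel, c → c + 0.4(0 − c):
  R: 0 + 0 = 0 → 0
  G: 255 − 102 = 153 → 153
  B: 255 + 0.4×(0−255) = 255 − 102 = 153 → 153
rgb(0, 153, 153) = #009999.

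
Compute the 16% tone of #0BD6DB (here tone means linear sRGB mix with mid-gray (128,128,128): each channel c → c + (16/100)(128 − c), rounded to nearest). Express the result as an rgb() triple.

#0BD6DB is rgb(11, 214, 219).
A 16% tone moves each channel 16% toward 128:
  R: 11 + 18.72 = 29.72 → 30
  G: 214 + 0.16×(128−214) = 214 − 13.76 = 200.24 → 200
  B: 219 + 0.16×(128−219) = 219 − 14.56 = 204.44 → 204

rgb(30, 200, 204)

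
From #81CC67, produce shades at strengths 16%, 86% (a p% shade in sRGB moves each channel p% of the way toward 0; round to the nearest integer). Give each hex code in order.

#81CC67 is rgb(129, 204, 103).
16%: (129 − 20.64 = 108.36→108, 204 − 32.64 = 171.36→171, 103 − 16.48 = 86.52→87) → #6CAB57
86%: (129 − 110.94 = 18.06→18, 204 − 175.44 = 28.56→29, 103 − 88.58 = 14.42→14) → #121D0E

#6CAB57, #121D0E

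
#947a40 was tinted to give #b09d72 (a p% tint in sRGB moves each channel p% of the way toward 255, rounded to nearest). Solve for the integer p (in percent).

26%

#947a40 is rgb(148, 122, 64); #b09d72 is rgb(176, 157, 114).
On the B channel (widest range): 114 ≈ 64 + (p/100)(255 − 64), so p ≈ 100×(114 − 64)/(255 − 64) = 5000/191 = 26.18.
p = 26 reproduces all three channels after rounding.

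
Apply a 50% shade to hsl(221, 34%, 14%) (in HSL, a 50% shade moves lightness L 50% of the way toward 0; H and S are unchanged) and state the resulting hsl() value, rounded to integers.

hsl(221, 34%, 7%)

L moves 50% from 14 toward 0: 14 − 7 = 7 → 7.
H and S are unchanged.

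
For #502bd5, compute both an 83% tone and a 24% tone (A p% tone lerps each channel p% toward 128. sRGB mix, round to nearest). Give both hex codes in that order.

#502bd5 is rgb(80, 43, 213).
83% tone:
  R: 80 + 0.83×(128−80) = 80 + 39.84 = 119.84 → 120
  G: 43 + 70.55 = 113.55 → 114
  B: 213 + 0.83×(128−213) = 213 − 70.55 = 142.45 → 142
  → #78728e
24% tone:
  R: 80 + 11.52 = 91.52 → 92
  G: 43 + 20.4 = 63.4 → 63
  B: 213 + 0.24×(128−213) = 213 − 20.4 = 192.6 → 193
  → #5c3fc1

#78728e, #5c3fc1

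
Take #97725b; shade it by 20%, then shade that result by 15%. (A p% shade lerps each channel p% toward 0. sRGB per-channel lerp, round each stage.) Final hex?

#674d3e

#97725b is rgb(151, 114, 91).
A 20% shade moves each channel 20% toward 0:
  R: 151 + 0.2×(0−151) = 151 − 30.2 = 120.8 → 121
  G: 114 + 0.2×(0−114) = 114 − 22.8 = 91.2 → 91
  B: 91 + 0.2×(0−91) = 91 − 18.2 = 72.8 → 73
After the shade: rgb(121, 91, 73) = #795b49.
Per channel, c → c + 0.15(0 − c):
  R: 121 + 0.15×(0−121) = 121 − 18.15 = 102.85 → 103
  G: 91 − 13.65 = 77.35 → 77
  B: 73 + 0.15×(0−73) = 73 − 10.95 = 62.05 → 62
rgb(103, 77, 62) = #674d3e.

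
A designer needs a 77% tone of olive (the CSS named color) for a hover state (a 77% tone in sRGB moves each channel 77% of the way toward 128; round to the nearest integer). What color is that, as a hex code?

CSS olive is rgb(128, 128, 0).
Per channel, c → c + 0.77(128 − c):
  R: 128 + 0.77×(128−128) = 128 + 0 = 128 → 128
  G: 128 + 0.77×(128−128) = 128 + 0 = 128 → 128
  B: 0 + 0.77×(128−0) = 0 + 98.56 = 98.56 → 99
rgb(128, 128, 99) = #808063.

#808063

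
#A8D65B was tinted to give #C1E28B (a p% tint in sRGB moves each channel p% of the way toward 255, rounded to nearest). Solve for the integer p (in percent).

#A8D65B is rgb(168, 214, 91); #C1E28B is rgb(193, 226, 139).
On the B channel (widest range): 139 ≈ 91 + (p/100)(255 − 91), so p ≈ 100×(139 − 91)/(255 − 91) = 4800/164 = 29.27.
p = 29 reproduces all three channels after rounding.

29%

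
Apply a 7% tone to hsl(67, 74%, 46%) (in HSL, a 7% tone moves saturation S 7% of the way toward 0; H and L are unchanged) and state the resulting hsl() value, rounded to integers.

hsl(67, 69%, 46%)

S moves 7% from 74 toward 0: 74 − 5.18 = 68.82 → 69.
H and L are unchanged.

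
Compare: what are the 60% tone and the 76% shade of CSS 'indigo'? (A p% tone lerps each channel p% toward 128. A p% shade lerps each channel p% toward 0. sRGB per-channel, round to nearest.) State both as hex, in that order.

#6B4D81, #12001F

CSS indigo is rgb(75, 0, 130).
60% tone:
  R: 75 + 0.6×(128−75) = 75 + 31.8 = 106.8 → 107
  G: 0 + 76.8 = 76.8 → 77
  B: 130 + 0.6×(128−130) = 130 − 1.2 = 128.8 → 129
  → #6B4D81
76% shade:
  R: 75 − 57 = 18 → 18
  G: 0 + 0 = 0 → 0
  B: 130 + 0.76×(0−130) = 130 − 98.8 = 31.2 → 31
  → #12001F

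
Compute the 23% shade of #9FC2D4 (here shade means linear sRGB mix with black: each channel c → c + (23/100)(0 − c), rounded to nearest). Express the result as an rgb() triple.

rgb(122, 149, 163)

#9FC2D4 is rgb(159, 194, 212).
Per channel, c → c + 0.23(0 − c):
  R: 159 + 0.23×(0−159) = 159 − 36.57 = 122.43 → 122
  G: 194 − 44.62 = 149.38 → 149
  B: 212 + 0.23×(0−212) = 212 − 48.76 = 163.24 → 163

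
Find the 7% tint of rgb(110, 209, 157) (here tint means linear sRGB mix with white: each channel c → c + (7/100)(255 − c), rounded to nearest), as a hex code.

Lerp each channel 7% toward 255:
  R: 110 + 10.15 = 120.15 → 120
  G: 209 + 0.07×(255−209) = 209 + 3.22 = 212.22 → 212
  B: 157 + 0.07×(255−157) = 157 + 6.86 = 163.86 → 164
rgb(120, 212, 164) = #78D4A4.

#78D4A4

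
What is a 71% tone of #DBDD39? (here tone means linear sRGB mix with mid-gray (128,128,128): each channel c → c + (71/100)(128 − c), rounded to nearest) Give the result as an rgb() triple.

rgb(154, 155, 107)

#DBDD39 is rgb(219, 221, 57).
Per channel, c → c + 0.71(128 − c):
  R: 219 + 0.71×(128−219) = 219 − 64.61 = 154.39 → 154
  G: 221 + 0.71×(128−221) = 221 − 66.03 = 154.97 → 155
  B: 57 + 50.41 = 107.41 → 107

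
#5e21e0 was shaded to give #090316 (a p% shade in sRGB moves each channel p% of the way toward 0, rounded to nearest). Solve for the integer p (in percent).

#5e21e0 is rgb(94, 33, 224); #090316 is rgb(9, 3, 22).
On the B channel (widest range): 22 ≈ 224 + (p/100)(0 − 224), so p ≈ 100×(22 − 224)/(0 − 224) = -20200/-224 = 90.18.
p = 90 reproduces all three channels after rounding.

90%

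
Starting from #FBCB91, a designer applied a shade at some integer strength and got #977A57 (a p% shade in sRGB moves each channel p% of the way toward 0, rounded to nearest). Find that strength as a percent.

40%

#FBCB91 is rgb(251, 203, 145); #977A57 is rgb(151, 122, 87).
On the R channel (widest range): 151 ≈ 251 + (p/100)(0 − 251), so p ≈ 100×(151 − 251)/(0 − 251) = -10000/-251 = 39.84.
p = 40 reproduces all three channels after rounding.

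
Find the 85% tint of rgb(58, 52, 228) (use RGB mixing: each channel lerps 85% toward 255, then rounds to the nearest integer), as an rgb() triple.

An 85% tint moves each channel 85% toward 255:
  R: 58 + 167.45 = 225.45 → 225
  G: 52 + 0.85×(255−52) = 52 + 172.55 = 224.55 → 225
  B: 228 + 22.95 = 250.95 → 251

rgb(225, 225, 251)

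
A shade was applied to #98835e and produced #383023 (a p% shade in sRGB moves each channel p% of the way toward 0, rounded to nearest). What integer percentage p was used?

63%

#98835e is rgb(152, 131, 94); #383023 is rgb(56, 48, 35).
On the R channel (widest range): 56 ≈ 152 + (p/100)(0 − 152), so p ≈ 100×(56 − 152)/(0 − 152) = -9600/-152 = 63.16.
p = 63 reproduces all three channels after rounding.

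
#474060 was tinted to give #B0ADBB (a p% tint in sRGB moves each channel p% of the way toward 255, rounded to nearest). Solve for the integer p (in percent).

57%

#474060 is rgb(71, 64, 96); #B0ADBB is rgb(176, 173, 187).
On the G channel (widest range): 173 ≈ 64 + (p/100)(255 − 64), so p ≈ 100×(173 − 64)/(255 − 64) = 10900/191 = 57.07.
p = 57 reproduces all three channels after rounding.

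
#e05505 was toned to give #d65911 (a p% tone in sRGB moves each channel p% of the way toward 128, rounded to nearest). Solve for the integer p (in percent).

10%

#e05505 is rgb(224, 85, 5); #d65911 is rgb(214, 89, 17).
On the B channel (widest range): 17 ≈ 5 + (p/100)(128 − 5), so p ≈ 100×(17 − 5)/(128 − 5) = 1200/123 = 9.76.
p = 10 reproduces all three channels after rounding.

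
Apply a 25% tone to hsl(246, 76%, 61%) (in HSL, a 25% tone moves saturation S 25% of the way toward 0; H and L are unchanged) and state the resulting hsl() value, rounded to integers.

S moves 25% from 76 toward 0: 76 − 19 = 57 → 57.
H and L are unchanged.

hsl(246, 57%, 61%)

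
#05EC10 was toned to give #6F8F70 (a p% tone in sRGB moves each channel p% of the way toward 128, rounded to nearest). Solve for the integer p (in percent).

#05EC10 is rgb(5, 236, 16); #6F8F70 is rgb(111, 143, 112).
On the R channel (widest range): 111 ≈ 5 + (p/100)(128 − 5), so p ≈ 100×(111 − 5)/(128 − 5) = 10600/123 = 86.18.
p = 86 reproduces all three channels after rounding.

86%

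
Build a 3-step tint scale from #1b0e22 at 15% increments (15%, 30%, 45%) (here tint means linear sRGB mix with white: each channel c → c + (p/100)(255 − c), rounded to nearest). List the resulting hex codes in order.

#1b0e22 is rgb(27, 14, 34).
15%: (27 + 34.2 = 61.2→61, 14 + 36.15 = 50.15→50, 34 + 33.15 = 67.15→67) → #3d3243
30%: (27 + 68.4 = 95.4→95, 14 + 72.3 = 86.3→86, 34 + 66.3 = 100.3→100) → #5f5664
45%: (27 + 102.6 = 129.6→130, 14 + 108.45 = 122.45→122, 34 + 99.45 = 133.45→133) → #827a85

#3d3243, #5f5664, #827a85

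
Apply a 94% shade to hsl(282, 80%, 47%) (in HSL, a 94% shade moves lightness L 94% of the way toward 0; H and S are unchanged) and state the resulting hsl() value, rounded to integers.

hsl(282, 80%, 3%)

L moves 94% from 47 toward 0: 47 − 44.18 = 2.82 → 3.
H and S are unchanged.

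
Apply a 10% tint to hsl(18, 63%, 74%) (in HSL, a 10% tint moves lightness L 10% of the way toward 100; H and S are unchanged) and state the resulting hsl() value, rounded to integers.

L moves 10% from 74 toward 100: 74 + 2.6 = 76.6 → 77.
H and S are unchanged.

hsl(18, 63%, 77%)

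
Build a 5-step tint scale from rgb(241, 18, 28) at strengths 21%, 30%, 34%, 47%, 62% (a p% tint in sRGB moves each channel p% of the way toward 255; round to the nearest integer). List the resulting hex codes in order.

21%: (241 + 2.94 = 243.94→244, 18 + 49.77 = 67.77→68, 28 + 47.67 = 75.67→76) → #f4444c
30%: (241 + 4.2 = 245.2→245, 18 + 71.1 = 89.1→89, 28 + 68.1 = 96.1→96) → #f55960
34%: (241 + 4.76 = 245.76→246, 18 + 80.58 = 98.58→99, 28 + 77.18 = 105.18→105) → #f66369
47%: (241 + 6.58 = 247.58→248, 18 + 111.39 = 129.39→129, 28 + 106.69 = 134.69→135) → #f88187
62%: (241 + 8.68 = 249.68→250, 18 + 146.94 = 164.94→165, 28 + 140.74 = 168.74→169) → #faa5a9

#f4444c, #f55960, #f66369, #f88187, #faa5a9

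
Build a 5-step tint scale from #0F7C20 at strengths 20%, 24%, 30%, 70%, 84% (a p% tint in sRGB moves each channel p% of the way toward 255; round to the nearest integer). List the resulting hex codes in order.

#0F7C20 is rgb(15, 124, 32).
20%: (15 + 48 = 63→63, 124 + 26.2 = 150.2→150, 32 + 44.6 = 76.6→77) → #3F964D
24%: (15 + 57.6 = 72.6→73, 124 + 31.44 = 155.44→155, 32 + 53.52 = 85.52→86) → #499B56
30%: (15 + 72 = 87→87, 124 + 39.3 = 163.3→163, 32 + 66.9 = 98.9→99) → #57A363
70%: (15 + 168 = 183→183, 124 + 91.7 = 215.7→216, 32 + 156.1 = 188.1→188) → #B7D8BC
84%: (15 + 201.6 = 216.6→217, 124 + 110.04 = 234.04→234, 32 + 187.32 = 219.32→219) → #D9EADB

#3F964D, #499B56, #57A363, #B7D8BC, #D9EADB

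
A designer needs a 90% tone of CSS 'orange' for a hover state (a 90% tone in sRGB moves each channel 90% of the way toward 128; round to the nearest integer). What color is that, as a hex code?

CSS orange is rgb(255, 165, 0).
Lerp each channel 90% toward 128:
  R: 255 + 0.9×(128−255) = 255 − 114.3 = 140.7 → 141
  G: 165 + 0.9×(128−165) = 165 − 33.3 = 131.7 → 132
  B: 0 + 0.9×(128−0) = 0 + 115.2 = 115.2 → 115
rgb(141, 132, 115) = #8D8473.

#8D8473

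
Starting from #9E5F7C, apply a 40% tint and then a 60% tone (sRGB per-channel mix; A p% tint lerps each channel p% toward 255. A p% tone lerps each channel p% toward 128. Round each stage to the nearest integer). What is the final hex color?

#9C8C93

#9E5F7C is rgb(158, 95, 124).
Lerp each channel 40% toward 255:
  R: 158 + 38.8 = 196.8 → 197
  G: 95 + 0.4×(255−95) = 95 + 64 = 159 → 159
  B: 124 + 52.4 = 176.4 → 176
After the tint: rgb(197, 159, 176) = #C59FB0.
Per channel, c → c + 0.6(128 − c):
  R: 197 − 41.4 = 155.6 → 156
  G: 159 − 18.6 = 140.4 → 140
  B: 176 + 0.6×(128−176) = 176 − 28.8 = 147.2 → 147
rgb(156, 140, 147) = #9C8C93.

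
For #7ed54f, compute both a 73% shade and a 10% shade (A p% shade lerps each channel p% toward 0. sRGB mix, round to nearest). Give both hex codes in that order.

#223a15, #71c047

#7ed54f is rgb(126, 213, 79).
73% shade:
  R: 126 + 0.73×(0−126) = 126 − 91.98 = 34.02 → 34
  G: 213 − 155.49 = 57.51 → 58
  B: 79 − 57.67 = 21.33 → 21
  → #223a15
10% shade:
  R: 126 + 0.1×(0−126) = 126 − 12.6 = 113.4 → 113
  G: 213 − 21.3 = 191.7 → 192
  B: 79 − 7.9 = 71.1 → 71
  → #71c047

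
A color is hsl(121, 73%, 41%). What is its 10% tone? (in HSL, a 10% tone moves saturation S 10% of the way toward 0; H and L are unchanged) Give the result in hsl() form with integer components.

S moves 10% from 73 toward 0: 73 − 7.3 = 65.7 → 66.
H and L are unchanged.

hsl(121, 66%, 41%)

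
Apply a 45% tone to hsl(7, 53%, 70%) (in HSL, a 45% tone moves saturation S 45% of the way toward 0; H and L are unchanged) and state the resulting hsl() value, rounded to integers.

S moves 45% from 53 toward 0: 53 − 23.85 = 29.15 → 29.
H and L are unchanged.

hsl(7, 29%, 70%)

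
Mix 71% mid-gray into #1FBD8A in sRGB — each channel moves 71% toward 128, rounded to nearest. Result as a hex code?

#649283

#1FBD8A is rgb(31, 189, 138).
Per channel, c → c + 0.71(128 − c):
  R: 31 + 0.71×(128−31) = 31 + 68.87 = 99.87 → 100
  G: 189 − 43.31 = 145.69 → 146
  B: 138 + 0.71×(128−138) = 138 − 7.1 = 130.9 → 131
rgb(100, 146, 131) = #649283.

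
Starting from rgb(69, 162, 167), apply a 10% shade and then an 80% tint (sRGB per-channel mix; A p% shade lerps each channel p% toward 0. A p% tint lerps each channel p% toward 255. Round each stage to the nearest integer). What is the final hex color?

#D8E9EA

Per channel, c → c + 0.1(0 − c):
  R: 69 + 0.1×(0−69) = 69 − 6.9 = 62.1 → 62
  G: 162 − 16.2 = 145.8 → 146
  B: 167 − 16.7 = 150.3 → 150
After the shade: rgb(62, 146, 150) = #3E9296.
An 80% tint moves each channel 80% toward 255:
  R: 62 + 0.8×(255−62) = 62 + 154.4 = 216.4 → 216
  G: 146 + 87.2 = 233.2 → 233
  B: 150 + 84 = 234 → 234
rgb(216, 233, 234) = #D8E9EA.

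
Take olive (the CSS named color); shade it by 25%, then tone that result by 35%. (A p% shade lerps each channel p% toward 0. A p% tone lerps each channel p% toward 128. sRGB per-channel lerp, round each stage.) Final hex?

#6b6b2d

CSS olive is rgb(128, 128, 0).
A 25% shade moves each channel 25% toward 0:
  R: 128 + 0.25×(0−128) = 128 − 32 = 96 → 96
  G: 128 + 0.25×(0−128) = 128 − 32 = 96 → 96
  B: 0 + 0.25×(0−0) = 0 + 0 = 0 → 0
After the shade: rgb(96, 96, 0) = #606000.
Per channel, c → c + 0.35(128 − c):
  R: 96 + 0.35×(128−96) = 96 + 11.2 = 107.2 → 107
  G: 96 + 11.2 = 107.2 → 107
  B: 0 + 0.35×(128−0) = 0 + 44.8 = 44.8 → 45
rgb(107, 107, 45) = #6b6b2d.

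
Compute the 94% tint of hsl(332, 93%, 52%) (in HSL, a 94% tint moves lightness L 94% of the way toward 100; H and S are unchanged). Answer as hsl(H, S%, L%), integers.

hsl(332, 93%, 97%)

L moves 94% from 52 toward 100: 52 + 45.12 = 97.12 → 97.
H and S are unchanged.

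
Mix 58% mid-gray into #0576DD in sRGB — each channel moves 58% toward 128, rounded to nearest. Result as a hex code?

#0576DD is rgb(5, 118, 221).
Per channel, c → c + 0.58(128 − c):
  R: 5 + 71.34 = 76.34 → 76
  G: 118 + 0.58×(128−118) = 118 + 5.8 = 123.8 → 124
  B: 221 − 53.94 = 167.06 → 167
rgb(76, 124, 167) = #4C7CA7.

#4C7CA7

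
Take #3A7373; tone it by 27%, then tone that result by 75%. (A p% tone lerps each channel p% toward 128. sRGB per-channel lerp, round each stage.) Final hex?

#737E7E

#3A7373 is rgb(58, 115, 115).
Per channel, c → c + 0.27(128 − c):
  R: 58 + 0.27×(128−58) = 58 + 18.9 = 76.9 → 77
  G: 115 + 0.27×(128−115) = 115 + 3.51 = 118.51 → 119
  B: 115 + 0.27×(128−115) = 115 + 3.51 = 118.51 → 119
After the tone: rgb(77, 119, 119) = #4D7777.
Per channel, c → c + 0.75(128 − c):
  R: 77 + 0.75×(128−77) = 77 + 38.25 = 115.25 → 115
  G: 119 + 0.75×(128−119) = 119 + 6.75 = 125.75 → 126
  B: 119 + 0.75×(128−119) = 119 + 6.75 = 125.75 → 126
rgb(115, 126, 126) = #737E7E.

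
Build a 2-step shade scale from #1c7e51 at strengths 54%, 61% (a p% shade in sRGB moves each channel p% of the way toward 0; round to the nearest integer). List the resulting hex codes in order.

#0d3a25, #0b3120

#1c7e51 is rgb(28, 126, 81).
54%: (28 − 15.12 = 12.88→13, 126 − 68.04 = 57.96→58, 81 − 43.74 = 37.26→37) → #0d3a25
61%: (28 − 17.08 = 10.92→11, 126 − 76.86 = 49.14→49, 81 − 49.41 = 31.59→32) → #0b3120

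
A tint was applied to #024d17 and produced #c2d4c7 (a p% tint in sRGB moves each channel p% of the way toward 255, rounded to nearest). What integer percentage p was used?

76%

#024d17 is rgb(2, 77, 23); #c2d4c7 is rgb(194, 212, 199).
On the R channel (widest range): 194 ≈ 2 + (p/100)(255 − 2), so p ≈ 100×(194 − 2)/(255 − 2) = 19200/253 = 75.89.
p = 76 reproduces all three channels after rounding.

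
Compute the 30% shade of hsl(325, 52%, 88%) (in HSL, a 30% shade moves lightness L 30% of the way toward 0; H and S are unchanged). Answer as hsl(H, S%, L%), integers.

L moves 30% from 88 toward 0: 88 − 26.4 = 61.6 → 62.
H and S are unchanged.

hsl(325, 52%, 62%)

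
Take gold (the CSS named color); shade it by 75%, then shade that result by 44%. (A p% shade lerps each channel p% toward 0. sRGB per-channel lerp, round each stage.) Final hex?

#241e00

CSS gold is rgb(255, 215, 0).
Lerp each channel 75% toward 0:
  R: 255 + 0.75×(0−255) = 255 − 191.25 = 63.75 → 64
  G: 215 − 161.25 = 53.75 → 54
  B: 0 + 0 = 0 → 0
After the shade: rgb(64, 54, 0) = #403600.
Per channel, c → c + 0.44(0 − c):
  R: 64 + 0.44×(0−64) = 64 − 28.16 = 35.84 → 36
  G: 54 − 23.76 = 30.24 → 30
  B: 0 + 0.44×(0−0) = 0 + 0 = 0 → 0
rgb(36, 30, 0) = #241e00.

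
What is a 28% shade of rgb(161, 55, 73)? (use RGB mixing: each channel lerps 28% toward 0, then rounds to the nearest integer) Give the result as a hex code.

Per channel, c → c + 0.28(0 − c):
  R: 161 − 45.08 = 115.92 → 116
  G: 55 + 0.28×(0−55) = 55 − 15.4 = 39.6 → 40
  B: 73 − 20.44 = 52.56 → 53
rgb(116, 40, 53) = #742835.

#742835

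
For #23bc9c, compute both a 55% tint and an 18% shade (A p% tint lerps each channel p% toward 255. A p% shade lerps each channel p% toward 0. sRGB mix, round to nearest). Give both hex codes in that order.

#23bc9c is rgb(35, 188, 156).
55% tint:
  R: 35 + 0.55×(255−35) = 35 + 121 = 156 → 156
  G: 188 + 0.55×(255−188) = 188 + 36.85 = 224.85 → 225
  B: 156 + 54.45 = 210.45 → 210
  → #9ce1d2
18% shade:
  R: 35 + 0.18×(0−35) = 35 − 6.3 = 28.7 → 29
  G: 188 + 0.18×(0−188) = 188 − 33.84 = 154.16 → 154
  B: 156 + 0.18×(0−156) = 156 − 28.08 = 127.92 → 128
  → #1d9a80

#9ce1d2, #1d9a80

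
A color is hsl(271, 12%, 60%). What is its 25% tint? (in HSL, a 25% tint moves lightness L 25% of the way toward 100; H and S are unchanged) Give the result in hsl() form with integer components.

hsl(271, 12%, 70%)

L moves 25% from 60 toward 100: 60 + 10 = 70 → 70.
H and S are unchanged.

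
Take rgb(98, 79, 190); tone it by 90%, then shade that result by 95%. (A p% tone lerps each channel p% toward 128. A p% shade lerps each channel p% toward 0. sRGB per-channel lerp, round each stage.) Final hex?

Per channel, c → c + 0.9(128 − c):
  R: 98 + 0.9×(128−98) = 98 + 27 = 125 → 125
  G: 79 + 0.9×(128−79) = 79 + 44.1 = 123.1 → 123
  B: 190 + 0.9×(128−190) = 190 − 55.8 = 134.2 → 134
After the tone: rgb(125, 123, 134) = #7d7b86.
A 95% shade moves each channel 95% toward 0:
  R: 125 + 0.95×(0−125) = 125 − 118.75 = 6.25 → 6
  G: 123 − 116.85 = 6.15 → 6
  B: 134 + 0.95×(0−134) = 134 − 127.3 = 6.7 → 7
rgb(6, 6, 7) = #060607.

#060607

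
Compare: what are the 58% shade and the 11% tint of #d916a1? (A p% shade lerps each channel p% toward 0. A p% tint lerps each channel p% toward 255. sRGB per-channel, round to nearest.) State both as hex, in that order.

#5b0944, #dd30ab

#d916a1 is rgb(217, 22, 161).
58% shade:
  R: 217 − 125.86 = 91.14 → 91
  G: 22 − 12.76 = 9.24 → 9
  B: 161 + 0.58×(0−161) = 161 − 93.38 = 67.62 → 68
  → #5b0944
11% tint:
  R: 217 + 0.11×(255−217) = 217 + 4.18 = 221.18 → 221
  G: 22 + 25.63 = 47.63 → 48
  B: 161 + 10.34 = 171.34 → 171
  → #dd30ab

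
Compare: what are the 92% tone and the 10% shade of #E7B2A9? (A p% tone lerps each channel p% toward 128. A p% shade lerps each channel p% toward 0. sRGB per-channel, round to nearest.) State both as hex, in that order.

#E7B2A9 is rgb(231, 178, 169).
92% tone:
  R: 231 − 94.76 = 136.24 → 136
  G: 178 + 0.92×(128−178) = 178 − 46 = 132 → 132
  B: 169 − 37.72 = 131.28 → 131
  → #888483
10% shade:
  R: 231 + 0.1×(0−231) = 231 − 23.1 = 207.9 → 208
  G: 178 + 0.1×(0−178) = 178 − 17.8 = 160.2 → 160
  B: 169 − 16.9 = 152.1 → 152
  → #D0A098

#888483, #D0A098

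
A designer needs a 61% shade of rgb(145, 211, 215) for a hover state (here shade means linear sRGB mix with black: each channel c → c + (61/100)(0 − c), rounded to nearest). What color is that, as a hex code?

Lerp each channel 61% toward 0:
  R: 145 + 0.61×(0−145) = 145 − 88.45 = 56.55 → 57
  G: 211 − 128.71 = 82.29 → 82
  B: 215 + 0.61×(0−215) = 215 − 131.15 = 83.85 → 84
rgb(57, 82, 84) = #395254.

#395254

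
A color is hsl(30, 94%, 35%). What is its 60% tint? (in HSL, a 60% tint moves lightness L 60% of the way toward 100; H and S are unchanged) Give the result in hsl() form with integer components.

hsl(30, 94%, 74%)

L moves 60% from 35 toward 100: 35 + 39 = 74 → 74.
H and S are unchanged.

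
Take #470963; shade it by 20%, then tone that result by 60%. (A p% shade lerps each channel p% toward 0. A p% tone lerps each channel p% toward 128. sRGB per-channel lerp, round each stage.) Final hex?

#64506C

#470963 is rgb(71, 9, 99).
A 20% shade moves each channel 20% toward 0:
  R: 71 + 0.2×(0−71) = 71 − 14.2 = 56.8 → 57
  G: 9 + 0.2×(0−9) = 9 − 1.8 = 7.2 → 7
  B: 99 − 19.8 = 79.2 → 79
After the shade: rgb(57, 7, 79) = #39074F.
Per channel, c → c + 0.6(128 − c):
  R: 57 + 0.6×(128−57) = 57 + 42.6 = 99.6 → 100
  G: 7 + 0.6×(128−7) = 7 + 72.6 = 79.6 → 80
  B: 79 + 29.4 = 108.4 → 108
rgb(100, 80, 108) = #64506C.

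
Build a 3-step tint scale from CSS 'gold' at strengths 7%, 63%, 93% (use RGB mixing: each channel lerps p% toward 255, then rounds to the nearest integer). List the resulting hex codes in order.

#ffda12, #fff0a1, #fffced

CSS gold is rgb(255, 215, 0).
7%: (255→255, 215 + 2.8 = 217.8→218, 0 + 17.85 = 17.85→18) → #ffda12
63%: (255→255, 215 + 25.2 = 240.2→240, 0 + 160.65 = 160.65→161) → #fff0a1
93%: (255→255, 215 + 37.2 = 252.2→252, 0 + 237.15 = 237.15→237) → #fffced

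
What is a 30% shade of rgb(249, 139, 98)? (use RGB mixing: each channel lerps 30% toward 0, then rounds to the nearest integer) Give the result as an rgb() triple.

rgb(174, 97, 69)

A 30% shade moves each channel 30% toward 0:
  R: 249 − 74.7 = 174.3 → 174
  G: 139 − 41.7 = 97.3 → 97
  B: 98 − 29.4 = 68.6 → 69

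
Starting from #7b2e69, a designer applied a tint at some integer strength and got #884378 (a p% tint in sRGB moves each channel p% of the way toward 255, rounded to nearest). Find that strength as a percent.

10%

#7b2e69 is rgb(123, 46, 105); #884378 is rgb(136, 67, 120).
On the G channel (widest range): 67 ≈ 46 + (p/100)(255 − 46), so p ≈ 100×(67 − 46)/(255 − 46) = 2100/209 = 10.05.
p = 10 reproduces all three channels after rounding.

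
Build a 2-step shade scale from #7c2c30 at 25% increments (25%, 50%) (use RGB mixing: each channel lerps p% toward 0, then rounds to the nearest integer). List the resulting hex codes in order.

#5d2124, #3e1618

#7c2c30 is rgb(124, 44, 48).
25%: (124 − 31 = 93→93, 44 − 11 = 33→33, 48 − 12 = 36→36) → #5d2124
50%: (124 − 62 = 62→62, 44 − 22 = 22→22, 48 − 24 = 24→24) → #3e1618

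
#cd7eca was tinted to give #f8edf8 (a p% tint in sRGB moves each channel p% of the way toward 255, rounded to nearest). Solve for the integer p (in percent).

#cd7eca is rgb(205, 126, 202); #f8edf8 is rgb(248, 237, 248).
On the G channel (widest range): 237 ≈ 126 + (p/100)(255 − 126), so p ≈ 100×(237 − 126)/(255 − 126) = 11100/129 = 86.05.
p = 86 reproduces all three channels after rounding.

86%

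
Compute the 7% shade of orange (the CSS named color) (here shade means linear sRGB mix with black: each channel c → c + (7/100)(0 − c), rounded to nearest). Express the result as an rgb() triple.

CSS orange is rgb(255, 165, 0).
Lerp each channel 7% toward 0:
  R: 255 + 0.07×(0−255) = 255 − 17.85 = 237.15 → 237
  G: 165 − 11.55 = 153.45 → 153
  B: 0 + 0.07×(0−0) = 0 + 0 = 0 → 0

rgb(237, 153, 0)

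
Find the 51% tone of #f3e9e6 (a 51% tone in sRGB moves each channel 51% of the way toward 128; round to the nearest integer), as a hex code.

#b8b3b2

#f3e9e6 is rgb(243, 233, 230).
A 51% tone moves each channel 51% toward 128:
  R: 243 + 0.51×(128−243) = 243 − 58.65 = 184.35 → 184
  G: 233 − 53.55 = 179.45 → 179
  B: 230 + 0.51×(128−230) = 230 − 52.02 = 177.98 → 178
rgb(184, 179, 178) = #b8b3b2.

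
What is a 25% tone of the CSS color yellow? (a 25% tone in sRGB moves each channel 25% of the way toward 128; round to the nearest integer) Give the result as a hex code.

CSS yellow is rgb(255, 255, 0).
Per channel, c → c + 0.25(128 − c):
  R: 255 − 31.75 = 223.25 → 223
  G: 255 − 31.75 = 223.25 → 223
  B: 0 + 0.25×(128−0) = 0 + 32 = 32 → 32
rgb(223, 223, 32) = #DFDF20.

#DFDF20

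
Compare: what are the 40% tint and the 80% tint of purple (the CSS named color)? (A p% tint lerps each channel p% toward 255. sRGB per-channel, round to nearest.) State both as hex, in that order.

CSS purple is rgb(128, 0, 128).
40% tint:
  R: 128 + 0.4×(255−128) = 128 + 50.8 = 178.8 → 179
  G: 0 + 0.4×(255−0) = 0 + 102 = 102 → 102
  B: 128 + 0.4×(255−128) = 128 + 50.8 = 178.8 → 179
  → #b366b3
80% tint:
  R: 128 + 0.8×(255−128) = 128 + 101.6 = 229.6 → 230
  G: 0 + 204 = 204 → 204
  B: 128 + 0.8×(255−128) = 128 + 101.6 = 229.6 → 230
  → #e6cce6

#b366b3, #e6cce6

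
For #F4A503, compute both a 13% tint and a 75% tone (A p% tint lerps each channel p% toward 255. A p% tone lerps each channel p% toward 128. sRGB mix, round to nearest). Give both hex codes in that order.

#F5B124, #9D8961

#F4A503 is rgb(244, 165, 3).
13% tint:
  R: 244 + 1.43 = 245.43 → 245
  G: 165 + 11.7 = 176.7 → 177
  B: 3 + 0.13×(255−3) = 3 + 32.76 = 35.76 → 36
  → #F5B124
75% tone:
  R: 244 + 0.75×(128−244) = 244 − 87 = 157 → 157
  G: 165 + 0.75×(128−165) = 165 − 27.75 = 137.25 → 137
  B: 3 + 0.75×(128−3) = 3 + 93.75 = 96.75 → 97
  → #9D8961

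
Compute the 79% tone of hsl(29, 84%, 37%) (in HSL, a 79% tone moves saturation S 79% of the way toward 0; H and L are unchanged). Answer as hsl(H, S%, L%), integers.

S moves 79% from 84 toward 0: 84 − 66.36 = 17.64 → 18.
H and L are unchanged.

hsl(29, 18%, 37%)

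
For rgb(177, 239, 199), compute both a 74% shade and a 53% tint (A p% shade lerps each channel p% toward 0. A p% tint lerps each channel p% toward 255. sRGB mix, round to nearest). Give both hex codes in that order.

74% shade:
  R: 177 + 0.74×(0−177) = 177 − 130.98 = 46.02 → 46
  G: 239 + 0.74×(0−239) = 239 − 176.86 = 62.14 → 62
  B: 199 + 0.74×(0−199) = 199 − 147.26 = 51.74 → 52
  → #2e3e34
53% tint:
  R: 177 + 0.53×(255−177) = 177 + 41.34 = 218.34 → 218
  G: 239 + 0.53×(255−239) = 239 + 8.48 = 247.48 → 247
  B: 199 + 29.68 = 228.68 → 229
  → #daf7e5

#2e3e34, #daf7e5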